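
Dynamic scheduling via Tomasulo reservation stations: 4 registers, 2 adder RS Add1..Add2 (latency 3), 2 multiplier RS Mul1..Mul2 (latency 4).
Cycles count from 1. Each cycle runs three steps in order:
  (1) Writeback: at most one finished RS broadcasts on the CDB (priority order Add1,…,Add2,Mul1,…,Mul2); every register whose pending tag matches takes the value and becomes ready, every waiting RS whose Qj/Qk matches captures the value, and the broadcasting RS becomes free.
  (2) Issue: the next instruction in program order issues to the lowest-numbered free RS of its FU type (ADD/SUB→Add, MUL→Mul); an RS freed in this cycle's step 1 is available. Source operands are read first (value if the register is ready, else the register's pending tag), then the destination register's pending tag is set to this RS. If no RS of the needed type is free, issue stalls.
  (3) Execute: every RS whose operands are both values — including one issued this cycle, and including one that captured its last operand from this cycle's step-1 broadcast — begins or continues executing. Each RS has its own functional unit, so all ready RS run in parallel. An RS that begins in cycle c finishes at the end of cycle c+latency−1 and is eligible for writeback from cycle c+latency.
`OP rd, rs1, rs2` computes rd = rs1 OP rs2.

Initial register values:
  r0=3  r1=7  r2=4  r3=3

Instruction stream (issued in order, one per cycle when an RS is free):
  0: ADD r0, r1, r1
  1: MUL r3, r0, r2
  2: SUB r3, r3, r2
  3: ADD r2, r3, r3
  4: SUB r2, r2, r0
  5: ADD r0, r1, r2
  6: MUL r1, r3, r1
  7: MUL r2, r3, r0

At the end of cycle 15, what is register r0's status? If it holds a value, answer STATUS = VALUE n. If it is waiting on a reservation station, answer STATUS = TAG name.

cycle 1: issue ADD r0<-Add1 // r0:Add1,r1:7,r2:4,r3:3
cycle 2: issue MUL r3<-Mul1 // r0:Add1,r1:7,r2:4,r3:Mul1
cycle 3: issue SUB r3<-Add2 // r0:Add1,r1:7,r2:4,r3:Add2
cycle 4: CDB Add1=14; issue ADD r2<-Add1 // r0:14,r1:7,r2:Add1,r3:Add2
cycle 5: stall // r0:14,r1:7,r2:Add1,r3:Add2
cycle 6: stall // r0:14,r1:7,r2:Add1,r3:Add2
cycle 7: stall // r0:14,r1:7,r2:Add1,r3:Add2
cycle 8: CDB Mul1=56; stall // r0:14,r1:7,r2:Add1,r3:Add2
cycle 9: stall // r0:14,r1:7,r2:Add1,r3:Add2
cycle 10: stall // r0:14,r1:7,r2:Add1,r3:Add2
cycle 11: CDB Add2=52; issue SUB r2<-Add2 // r0:14,r1:7,r2:Add2,r3:52
cycle 12: stall // r0:14,r1:7,r2:Add2,r3:52
cycle 13: stall // r0:14,r1:7,r2:Add2,r3:52
cycle 14: CDB Add1=104; issue ADD r0<-Add1 // r0:Add1,r1:7,r2:Add2,r3:52
cycle 15: issue MUL r1<-Mul1 // r0:Add1,r1:Mul1,r2:Add2,r3:52

STATUS = TAG Add1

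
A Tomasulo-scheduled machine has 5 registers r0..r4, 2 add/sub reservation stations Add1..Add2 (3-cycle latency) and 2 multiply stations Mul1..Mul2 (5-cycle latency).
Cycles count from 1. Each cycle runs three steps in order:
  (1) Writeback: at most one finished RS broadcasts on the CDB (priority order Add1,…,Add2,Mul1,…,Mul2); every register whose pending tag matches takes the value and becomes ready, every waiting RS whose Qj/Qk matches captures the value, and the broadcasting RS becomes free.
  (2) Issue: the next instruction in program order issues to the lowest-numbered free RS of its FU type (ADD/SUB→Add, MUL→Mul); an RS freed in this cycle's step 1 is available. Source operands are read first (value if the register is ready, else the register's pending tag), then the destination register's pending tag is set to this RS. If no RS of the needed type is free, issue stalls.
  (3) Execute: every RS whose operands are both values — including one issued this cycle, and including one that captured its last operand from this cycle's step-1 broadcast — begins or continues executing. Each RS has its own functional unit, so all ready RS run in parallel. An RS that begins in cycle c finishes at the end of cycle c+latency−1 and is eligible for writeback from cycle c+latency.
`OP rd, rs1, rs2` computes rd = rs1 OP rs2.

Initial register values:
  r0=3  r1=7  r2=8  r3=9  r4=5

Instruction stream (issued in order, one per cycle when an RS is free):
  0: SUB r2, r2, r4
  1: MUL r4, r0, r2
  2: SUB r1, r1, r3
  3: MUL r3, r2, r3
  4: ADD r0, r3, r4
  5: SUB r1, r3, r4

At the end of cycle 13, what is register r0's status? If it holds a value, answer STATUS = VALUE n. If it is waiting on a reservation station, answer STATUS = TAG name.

STATUS = VALUE 36

cycle 1: issue SUB r2<-Add1 // r0:3,r1:7,r2:Add1,r3:9,r4:5
cycle 2: issue MUL r4<-Mul1 // r0:3,r1:7,r2:Add1,r3:9,r4:Mul1
cycle 3: issue SUB r1<-Add2 // r0:3,r1:Add2,r2:Add1,r3:9,r4:Mul1
cycle 4: CDB Add1=3; issue MUL r3<-Mul2 // r0:3,r1:Add2,r2:3,r3:Mul2,r4:Mul1
cycle 5: issue ADD r0<-Add1 // r0:Add1,r1:Add2,r2:3,r3:Mul2,r4:Mul1
cycle 6: CDB Add2=-2; issue SUB r1<-Add2 // r0:Add1,r1:Add2,r2:3,r3:Mul2,r4:Mul1
cycle 7: - // r0:Add1,r1:Add2,r2:3,r3:Mul2,r4:Mul1
cycle 8: - // r0:Add1,r1:Add2,r2:3,r3:Mul2,r4:Mul1
cycle 9: CDB Mul1=9 // r0:Add1,r1:Add2,r2:3,r3:Mul2,r4:9
cycle 10: CDB Mul2=27 // r0:Add1,r1:Add2,r2:3,r3:27,r4:9
cycle 11: - // r0:Add1,r1:Add2,r2:3,r3:27,r4:9
cycle 12: - // r0:Add1,r1:Add2,r2:3,r3:27,r4:9
cycle 13: CDB Add1=36 // r0:36,r1:Add2,r2:3,r3:27,r4:9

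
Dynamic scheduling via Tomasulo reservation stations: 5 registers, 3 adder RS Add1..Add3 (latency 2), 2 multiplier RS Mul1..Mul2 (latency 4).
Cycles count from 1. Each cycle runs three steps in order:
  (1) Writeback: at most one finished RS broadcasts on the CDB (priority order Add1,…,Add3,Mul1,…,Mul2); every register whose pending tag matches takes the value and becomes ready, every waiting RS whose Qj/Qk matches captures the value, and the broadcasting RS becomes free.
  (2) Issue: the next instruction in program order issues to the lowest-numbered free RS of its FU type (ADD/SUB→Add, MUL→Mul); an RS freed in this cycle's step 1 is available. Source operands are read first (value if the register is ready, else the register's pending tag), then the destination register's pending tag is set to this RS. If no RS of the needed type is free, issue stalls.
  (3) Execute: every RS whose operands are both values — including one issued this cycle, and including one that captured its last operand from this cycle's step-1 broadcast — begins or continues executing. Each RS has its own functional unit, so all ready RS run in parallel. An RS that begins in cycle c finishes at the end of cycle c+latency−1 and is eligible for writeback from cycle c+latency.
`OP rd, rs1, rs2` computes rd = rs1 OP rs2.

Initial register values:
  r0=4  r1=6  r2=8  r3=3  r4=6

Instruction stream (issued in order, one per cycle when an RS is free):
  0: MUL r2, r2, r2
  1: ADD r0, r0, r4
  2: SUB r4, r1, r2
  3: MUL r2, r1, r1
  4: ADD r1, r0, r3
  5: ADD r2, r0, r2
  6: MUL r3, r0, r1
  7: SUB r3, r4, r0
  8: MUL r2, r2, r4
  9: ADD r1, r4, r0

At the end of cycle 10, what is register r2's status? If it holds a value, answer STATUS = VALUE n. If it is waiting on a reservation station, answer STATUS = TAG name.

STATUS = TAG Mul2

cycle 1: issue MUL r2<-Mul1 // r0:4,r1:6,r2:Mul1,r3:3,r4:6
cycle 2: issue ADD r0<-Add1 // r0:Add1,r1:6,r2:Mul1,r3:3,r4:6
cycle 3: issue SUB r4<-Add2 // r0:Add1,r1:6,r2:Mul1,r3:3,r4:Add2
cycle 4: CDB Add1=10; issue MUL r2<-Mul2 // r0:10,r1:6,r2:Mul2,r3:3,r4:Add2
cycle 5: CDB Mul1=64; issue ADD r1<-Add1 // r0:10,r1:Add1,r2:Mul2,r3:3,r4:Add2
cycle 6: issue ADD r2<-Add3 // r0:10,r1:Add1,r2:Add3,r3:3,r4:Add2
cycle 7: CDB Add1=13; issue MUL r3<-Mul1 // r0:10,r1:13,r2:Add3,r3:Mul1,r4:Add2
cycle 8: CDB Add2=-58; issue SUB r3<-Add1 // r0:10,r1:13,r2:Add3,r3:Add1,r4:-58
cycle 9: CDB Mul2=36; issue MUL r2<-Mul2 // r0:10,r1:13,r2:Mul2,r3:Add1,r4:-58
cycle 10: CDB Add1=-68; issue ADD r1<-Add1 // r0:10,r1:Add1,r2:Mul2,r3:-68,r4:-58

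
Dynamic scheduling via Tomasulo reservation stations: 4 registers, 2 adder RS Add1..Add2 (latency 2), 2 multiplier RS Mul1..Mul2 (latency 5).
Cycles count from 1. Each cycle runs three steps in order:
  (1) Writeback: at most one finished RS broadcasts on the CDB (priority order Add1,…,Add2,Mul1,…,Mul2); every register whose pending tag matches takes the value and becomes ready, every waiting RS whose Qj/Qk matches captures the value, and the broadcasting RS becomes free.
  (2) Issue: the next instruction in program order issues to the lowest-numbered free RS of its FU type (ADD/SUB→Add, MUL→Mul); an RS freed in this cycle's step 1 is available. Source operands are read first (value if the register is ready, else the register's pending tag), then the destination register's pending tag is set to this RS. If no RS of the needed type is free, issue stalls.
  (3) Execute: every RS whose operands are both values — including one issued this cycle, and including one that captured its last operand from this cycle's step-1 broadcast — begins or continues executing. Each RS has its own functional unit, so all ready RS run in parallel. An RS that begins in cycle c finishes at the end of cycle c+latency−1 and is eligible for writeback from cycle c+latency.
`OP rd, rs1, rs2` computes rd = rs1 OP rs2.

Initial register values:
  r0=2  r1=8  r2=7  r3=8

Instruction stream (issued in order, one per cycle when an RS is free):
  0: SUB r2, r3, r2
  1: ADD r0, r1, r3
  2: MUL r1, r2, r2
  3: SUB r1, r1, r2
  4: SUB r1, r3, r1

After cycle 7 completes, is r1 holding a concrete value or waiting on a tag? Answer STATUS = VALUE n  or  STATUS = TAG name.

STATUS = TAG Add2

  c1: issue SUB r2<-Add1  regs: r0:2,r1:8,r2:Add1,r3:8
  c2: issue ADD r0<-Add2  regs: r0:Add2,r1:8,r2:Add1,r3:8
  c3: CDB Add1=1; issue MUL r1<-Mul1  regs: r0:Add2,r1:Mul1,r2:1,r3:8
  c4: CDB Add2=16; issue SUB r1<-Add1  regs: r0:16,r1:Add1,r2:1,r3:8
  c5: issue SUB r1<-Add2  regs: r0:16,r1:Add2,r2:1,r3:8
  c6: -  regs: r0:16,r1:Add2,r2:1,r3:8
  c7: -  regs: r0:16,r1:Add2,r2:1,r3:8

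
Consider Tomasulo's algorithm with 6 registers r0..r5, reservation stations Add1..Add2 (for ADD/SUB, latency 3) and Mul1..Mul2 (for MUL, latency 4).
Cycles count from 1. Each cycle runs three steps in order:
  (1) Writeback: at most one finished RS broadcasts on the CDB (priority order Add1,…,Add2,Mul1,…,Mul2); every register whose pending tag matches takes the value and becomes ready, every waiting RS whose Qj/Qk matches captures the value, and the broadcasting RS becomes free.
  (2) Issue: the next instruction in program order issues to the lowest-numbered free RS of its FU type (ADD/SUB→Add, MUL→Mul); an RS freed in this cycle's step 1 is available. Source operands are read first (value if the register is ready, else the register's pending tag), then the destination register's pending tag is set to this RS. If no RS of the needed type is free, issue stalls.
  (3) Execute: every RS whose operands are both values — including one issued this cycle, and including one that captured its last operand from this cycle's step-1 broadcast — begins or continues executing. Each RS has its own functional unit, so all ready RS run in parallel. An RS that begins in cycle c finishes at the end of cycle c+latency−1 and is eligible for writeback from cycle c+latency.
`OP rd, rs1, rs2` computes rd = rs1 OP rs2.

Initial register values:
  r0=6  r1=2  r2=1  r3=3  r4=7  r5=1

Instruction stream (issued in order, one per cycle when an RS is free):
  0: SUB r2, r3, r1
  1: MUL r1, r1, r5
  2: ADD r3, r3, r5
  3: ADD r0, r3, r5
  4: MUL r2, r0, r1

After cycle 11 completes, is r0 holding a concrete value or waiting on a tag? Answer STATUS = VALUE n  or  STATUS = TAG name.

  c1: issue SUB r2<-Add1  regs: r0:6,r1:2,r2:Add1,r3:3,r4:7,r5:1
  c2: issue MUL r1<-Mul1  regs: r0:6,r1:Mul1,r2:Add1,r3:3,r4:7,r5:1
  c3: issue ADD r3<-Add2  regs: r0:6,r1:Mul1,r2:Add1,r3:Add2,r4:7,r5:1
  c4: CDB Add1=1; issue ADD r0<-Add1  regs: r0:Add1,r1:Mul1,r2:1,r3:Add2,r4:7,r5:1
  c5: issue MUL r2<-Mul2  regs: r0:Add1,r1:Mul1,r2:Mul2,r3:Add2,r4:7,r5:1
  c6: CDB Add2=4  regs: r0:Add1,r1:Mul1,r2:Mul2,r3:4,r4:7,r5:1
  c7: CDB Mul1=2  regs: r0:Add1,r1:2,r2:Mul2,r3:4,r4:7,r5:1
  c8: -  regs: r0:Add1,r1:2,r2:Mul2,r3:4,r4:7,r5:1
  c9: CDB Add1=5  regs: r0:5,r1:2,r2:Mul2,r3:4,r4:7,r5:1
  c10: -  regs: r0:5,r1:2,r2:Mul2,r3:4,r4:7,r5:1
  c11: -  regs: r0:5,r1:2,r2:Mul2,r3:4,r4:7,r5:1

STATUS = VALUE 5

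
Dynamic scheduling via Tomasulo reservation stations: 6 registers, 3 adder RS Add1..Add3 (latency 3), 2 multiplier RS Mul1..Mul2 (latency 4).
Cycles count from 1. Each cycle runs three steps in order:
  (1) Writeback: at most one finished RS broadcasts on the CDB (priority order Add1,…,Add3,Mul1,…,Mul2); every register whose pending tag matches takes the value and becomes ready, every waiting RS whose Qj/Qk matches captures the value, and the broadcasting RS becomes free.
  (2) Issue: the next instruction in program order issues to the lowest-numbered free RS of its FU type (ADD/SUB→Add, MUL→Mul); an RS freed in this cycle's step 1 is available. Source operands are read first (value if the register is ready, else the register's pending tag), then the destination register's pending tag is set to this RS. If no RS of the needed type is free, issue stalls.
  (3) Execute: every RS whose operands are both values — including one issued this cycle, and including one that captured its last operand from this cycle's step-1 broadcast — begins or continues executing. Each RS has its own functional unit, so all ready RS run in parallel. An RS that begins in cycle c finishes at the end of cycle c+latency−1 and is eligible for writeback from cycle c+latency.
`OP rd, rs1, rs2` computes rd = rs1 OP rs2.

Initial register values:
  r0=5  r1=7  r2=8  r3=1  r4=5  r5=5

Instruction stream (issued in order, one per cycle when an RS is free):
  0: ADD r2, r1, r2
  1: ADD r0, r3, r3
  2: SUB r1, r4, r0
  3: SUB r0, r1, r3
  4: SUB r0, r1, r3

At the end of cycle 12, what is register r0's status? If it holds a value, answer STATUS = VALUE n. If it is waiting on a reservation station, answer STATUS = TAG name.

STATUS = VALUE 2

cycle 1: issue ADD r2<-Add1 // r0:5,r1:7,r2:Add1,r3:1,r4:5,r5:5
cycle 2: issue ADD r0<-Add2 // r0:Add2,r1:7,r2:Add1,r3:1,r4:5,r5:5
cycle 3: issue SUB r1<-Add3 // r0:Add2,r1:Add3,r2:Add1,r3:1,r4:5,r5:5
cycle 4: CDB Add1=15; issue SUB r0<-Add1 // r0:Add1,r1:Add3,r2:15,r3:1,r4:5,r5:5
cycle 5: CDB Add2=2; issue SUB r0<-Add2 // r0:Add2,r1:Add3,r2:15,r3:1,r4:5,r5:5
cycle 6: - // r0:Add2,r1:Add3,r2:15,r3:1,r4:5,r5:5
cycle 7: - // r0:Add2,r1:Add3,r2:15,r3:1,r4:5,r5:5
cycle 8: CDB Add3=3 // r0:Add2,r1:3,r2:15,r3:1,r4:5,r5:5
cycle 9: - // r0:Add2,r1:3,r2:15,r3:1,r4:5,r5:5
cycle 10: - // r0:Add2,r1:3,r2:15,r3:1,r4:5,r5:5
cycle 11: CDB Add1=2 // r0:Add2,r1:3,r2:15,r3:1,r4:5,r5:5
cycle 12: CDB Add2=2 // r0:2,r1:3,r2:15,r3:1,r4:5,r5:5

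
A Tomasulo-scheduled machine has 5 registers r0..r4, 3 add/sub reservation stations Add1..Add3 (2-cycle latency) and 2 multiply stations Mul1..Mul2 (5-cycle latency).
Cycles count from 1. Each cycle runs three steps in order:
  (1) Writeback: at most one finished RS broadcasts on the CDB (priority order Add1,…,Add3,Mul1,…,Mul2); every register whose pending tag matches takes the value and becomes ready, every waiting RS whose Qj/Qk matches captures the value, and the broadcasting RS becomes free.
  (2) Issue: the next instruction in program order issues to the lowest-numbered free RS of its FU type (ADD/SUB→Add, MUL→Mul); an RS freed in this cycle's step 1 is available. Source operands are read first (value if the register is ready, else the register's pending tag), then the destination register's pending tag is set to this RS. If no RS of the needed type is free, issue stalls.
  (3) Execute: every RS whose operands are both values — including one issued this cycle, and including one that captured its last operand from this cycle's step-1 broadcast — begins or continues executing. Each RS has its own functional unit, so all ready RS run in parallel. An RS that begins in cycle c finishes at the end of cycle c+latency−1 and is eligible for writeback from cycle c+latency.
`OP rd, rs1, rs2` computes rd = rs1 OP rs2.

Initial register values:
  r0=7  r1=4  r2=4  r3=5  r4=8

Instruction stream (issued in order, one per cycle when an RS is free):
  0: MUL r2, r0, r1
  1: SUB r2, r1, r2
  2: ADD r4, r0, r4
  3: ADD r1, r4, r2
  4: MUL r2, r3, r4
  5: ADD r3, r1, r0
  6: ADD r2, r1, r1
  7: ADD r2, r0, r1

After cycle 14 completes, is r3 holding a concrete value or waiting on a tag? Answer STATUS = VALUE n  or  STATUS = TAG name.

  c1: issue MUL r2<-Mul1  regs: r0:7,r1:4,r2:Mul1,r3:5,r4:8
  c2: issue SUB r2<-Add1  regs: r0:7,r1:4,r2:Add1,r3:5,r4:8
  c3: issue ADD r4<-Add2  regs: r0:7,r1:4,r2:Add1,r3:5,r4:Add2
  c4: issue ADD r1<-Add3  regs: r0:7,r1:Add3,r2:Add1,r3:5,r4:Add2
  c5: CDB Add2=15; issue MUL r2<-Mul2  regs: r0:7,r1:Add3,r2:Mul2,r3:5,r4:15
  c6: CDB Mul1=28; issue ADD r3<-Add2  regs: r0:7,r1:Add3,r2:Mul2,r3:Add2,r4:15
  c7: stall  regs: r0:7,r1:Add3,r2:Mul2,r3:Add2,r4:15
  c8: CDB Add1=-24; issue ADD r2<-Add1  regs: r0:7,r1:Add3,r2:Add1,r3:Add2,r4:15
  c9: stall  regs: r0:7,r1:Add3,r2:Add1,r3:Add2,r4:15
  c10: CDB Add3=-9; issue ADD r2<-Add3  regs: r0:7,r1:-9,r2:Add3,r3:Add2,r4:15
  c11: CDB Mul2=75  regs: r0:7,r1:-9,r2:Add3,r3:Add2,r4:15
  c12: CDB Add1=-18  regs: r0:7,r1:-9,r2:Add3,r3:Add2,r4:15
  c13: CDB Add2=-2  regs: r0:7,r1:-9,r2:Add3,r3:-2,r4:15
  c14: CDB Add3=-2  regs: r0:7,r1:-9,r2:-2,r3:-2,r4:15

STATUS = VALUE -2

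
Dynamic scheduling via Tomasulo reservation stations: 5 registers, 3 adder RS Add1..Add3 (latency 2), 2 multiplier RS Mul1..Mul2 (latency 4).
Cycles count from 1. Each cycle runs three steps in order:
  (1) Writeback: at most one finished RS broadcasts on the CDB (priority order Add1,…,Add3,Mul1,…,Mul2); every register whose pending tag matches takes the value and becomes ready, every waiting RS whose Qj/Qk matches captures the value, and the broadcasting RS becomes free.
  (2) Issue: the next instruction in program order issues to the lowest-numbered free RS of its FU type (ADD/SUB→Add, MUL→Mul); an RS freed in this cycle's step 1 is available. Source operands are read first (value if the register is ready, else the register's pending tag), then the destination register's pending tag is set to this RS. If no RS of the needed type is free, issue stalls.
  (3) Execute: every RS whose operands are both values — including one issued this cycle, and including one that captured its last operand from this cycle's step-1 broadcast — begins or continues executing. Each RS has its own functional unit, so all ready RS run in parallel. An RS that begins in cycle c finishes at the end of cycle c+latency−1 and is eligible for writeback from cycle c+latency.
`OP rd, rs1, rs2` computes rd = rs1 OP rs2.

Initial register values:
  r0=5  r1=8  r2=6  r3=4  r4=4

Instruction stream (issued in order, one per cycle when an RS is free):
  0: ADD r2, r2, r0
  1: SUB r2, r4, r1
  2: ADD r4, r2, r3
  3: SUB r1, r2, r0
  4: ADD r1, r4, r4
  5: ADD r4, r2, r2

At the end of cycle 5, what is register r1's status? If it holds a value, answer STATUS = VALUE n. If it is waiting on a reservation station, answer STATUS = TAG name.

STATUS = TAG Add3

  c1: issue ADD r2<-Add1  regs: r0:5,r1:8,r2:Add1,r3:4,r4:4
  c2: issue SUB r2<-Add2  regs: r0:5,r1:8,r2:Add2,r3:4,r4:4
  c3: CDB Add1=11; issue ADD r4<-Add1  regs: r0:5,r1:8,r2:Add2,r3:4,r4:Add1
  c4: CDB Add2=-4; issue SUB r1<-Add2  regs: r0:5,r1:Add2,r2:-4,r3:4,r4:Add1
  c5: issue ADD r1<-Add3  regs: r0:5,r1:Add3,r2:-4,r3:4,r4:Add1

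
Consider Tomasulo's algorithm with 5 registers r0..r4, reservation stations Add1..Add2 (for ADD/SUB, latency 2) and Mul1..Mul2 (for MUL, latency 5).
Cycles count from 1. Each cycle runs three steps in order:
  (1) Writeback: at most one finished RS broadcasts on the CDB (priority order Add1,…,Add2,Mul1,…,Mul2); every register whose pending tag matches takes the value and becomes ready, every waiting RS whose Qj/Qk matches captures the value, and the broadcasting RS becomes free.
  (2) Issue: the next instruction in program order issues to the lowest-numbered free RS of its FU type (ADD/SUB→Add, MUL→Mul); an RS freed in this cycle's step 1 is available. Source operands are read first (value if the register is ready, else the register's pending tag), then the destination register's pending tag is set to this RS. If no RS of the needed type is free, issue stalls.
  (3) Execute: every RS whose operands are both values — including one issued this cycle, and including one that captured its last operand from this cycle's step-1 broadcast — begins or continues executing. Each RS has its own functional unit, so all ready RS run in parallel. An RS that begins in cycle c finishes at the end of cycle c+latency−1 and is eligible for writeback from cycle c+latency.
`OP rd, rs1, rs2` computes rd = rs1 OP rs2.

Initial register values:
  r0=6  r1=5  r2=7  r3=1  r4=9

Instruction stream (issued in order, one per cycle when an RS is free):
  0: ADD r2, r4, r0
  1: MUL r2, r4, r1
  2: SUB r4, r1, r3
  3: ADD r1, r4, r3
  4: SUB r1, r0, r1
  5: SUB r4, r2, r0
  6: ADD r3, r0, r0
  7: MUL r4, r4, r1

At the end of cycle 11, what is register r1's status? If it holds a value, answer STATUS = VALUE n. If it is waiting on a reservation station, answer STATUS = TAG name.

STATUS = VALUE 1

c1: issue ADD r2<-Add1 | r0:6,r1:5,r2:Add1,r3:1,r4:9
c2: issue MUL r2<-Mul1 | r0:6,r1:5,r2:Mul1,r3:1,r4:9
c3: CDB Add1=15; issue SUB r4<-Add1 | r0:6,r1:5,r2:Mul1,r3:1,r4:Add1
c4: issue ADD r1<-Add2 | r0:6,r1:Add2,r2:Mul1,r3:1,r4:Add1
c5: CDB Add1=4; issue SUB r1<-Add1 | r0:6,r1:Add1,r2:Mul1,r3:1,r4:4
c6: stall | r0:6,r1:Add1,r2:Mul1,r3:1,r4:4
c7: CDB Add2=5; issue SUB r4<-Add2 | r0:6,r1:Add1,r2:Mul1,r3:1,r4:Add2
c8: CDB Mul1=45; stall | r0:6,r1:Add1,r2:45,r3:1,r4:Add2
c9: CDB Add1=1; issue ADD r3<-Add1 | r0:6,r1:1,r2:45,r3:Add1,r4:Add2
c10: CDB Add2=39; issue MUL r4<-Mul1 | r0:6,r1:1,r2:45,r3:Add1,r4:Mul1
c11: CDB Add1=12 | r0:6,r1:1,r2:45,r3:12,r4:Mul1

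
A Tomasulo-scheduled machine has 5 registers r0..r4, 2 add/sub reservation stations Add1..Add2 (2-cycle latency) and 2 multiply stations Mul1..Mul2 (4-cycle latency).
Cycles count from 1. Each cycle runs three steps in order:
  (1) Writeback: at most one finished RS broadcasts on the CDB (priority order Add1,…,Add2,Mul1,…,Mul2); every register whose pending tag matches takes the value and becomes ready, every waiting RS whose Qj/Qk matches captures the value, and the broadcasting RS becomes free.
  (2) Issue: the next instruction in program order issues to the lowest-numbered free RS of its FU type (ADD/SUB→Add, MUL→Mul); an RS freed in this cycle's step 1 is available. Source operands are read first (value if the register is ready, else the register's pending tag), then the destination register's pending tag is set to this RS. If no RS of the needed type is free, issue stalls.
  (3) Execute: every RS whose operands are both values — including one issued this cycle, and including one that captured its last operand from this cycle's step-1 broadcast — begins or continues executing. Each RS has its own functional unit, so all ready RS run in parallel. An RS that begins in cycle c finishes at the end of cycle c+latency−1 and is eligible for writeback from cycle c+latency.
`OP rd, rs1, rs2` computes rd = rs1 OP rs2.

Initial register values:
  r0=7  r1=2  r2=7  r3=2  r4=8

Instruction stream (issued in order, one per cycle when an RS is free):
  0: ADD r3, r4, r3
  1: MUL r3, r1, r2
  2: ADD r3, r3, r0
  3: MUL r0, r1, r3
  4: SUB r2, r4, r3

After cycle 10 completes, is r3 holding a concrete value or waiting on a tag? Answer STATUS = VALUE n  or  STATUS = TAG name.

  c1: issue ADD r3<-Add1  regs: r0:7,r1:2,r2:7,r3:Add1,r4:8
  c2: issue MUL r3<-Mul1  regs: r0:7,r1:2,r2:7,r3:Mul1,r4:8
  c3: CDB Add1=10; issue ADD r3<-Add1  regs: r0:7,r1:2,r2:7,r3:Add1,r4:8
  c4: issue MUL r0<-Mul2  regs: r0:Mul2,r1:2,r2:7,r3:Add1,r4:8
  c5: issue SUB r2<-Add2  regs: r0:Mul2,r1:2,r2:Add2,r3:Add1,r4:8
  c6: CDB Mul1=14  regs: r0:Mul2,r1:2,r2:Add2,r3:Add1,r4:8
  c7: -  regs: r0:Mul2,r1:2,r2:Add2,r3:Add1,r4:8
  c8: CDB Add1=21  regs: r0:Mul2,r1:2,r2:Add2,r3:21,r4:8
  c9: -  regs: r0:Mul2,r1:2,r2:Add2,r3:21,r4:8
  c10: CDB Add2=-13  regs: r0:Mul2,r1:2,r2:-13,r3:21,r4:8

STATUS = VALUE 21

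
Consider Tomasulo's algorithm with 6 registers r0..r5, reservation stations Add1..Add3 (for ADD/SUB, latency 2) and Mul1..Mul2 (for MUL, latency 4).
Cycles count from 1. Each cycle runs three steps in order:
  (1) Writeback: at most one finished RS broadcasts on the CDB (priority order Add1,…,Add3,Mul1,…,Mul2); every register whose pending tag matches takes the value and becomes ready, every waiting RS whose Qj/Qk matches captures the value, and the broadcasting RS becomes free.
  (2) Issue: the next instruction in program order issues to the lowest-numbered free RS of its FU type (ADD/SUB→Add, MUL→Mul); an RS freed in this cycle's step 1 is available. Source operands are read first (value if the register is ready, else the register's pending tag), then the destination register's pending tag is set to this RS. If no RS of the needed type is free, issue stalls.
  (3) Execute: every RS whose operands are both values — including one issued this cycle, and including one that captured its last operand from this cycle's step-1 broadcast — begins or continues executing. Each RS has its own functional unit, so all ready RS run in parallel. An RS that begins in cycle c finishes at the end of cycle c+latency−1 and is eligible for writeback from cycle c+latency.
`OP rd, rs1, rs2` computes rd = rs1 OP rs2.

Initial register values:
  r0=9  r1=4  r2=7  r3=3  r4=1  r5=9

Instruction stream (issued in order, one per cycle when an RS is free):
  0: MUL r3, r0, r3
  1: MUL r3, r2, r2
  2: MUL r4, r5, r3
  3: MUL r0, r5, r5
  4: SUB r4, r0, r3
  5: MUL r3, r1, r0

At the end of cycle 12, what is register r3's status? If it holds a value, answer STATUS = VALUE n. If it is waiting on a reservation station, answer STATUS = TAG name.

STATUS = TAG Mul1

  c1: issue MUL r3<-Mul1  regs: r0:9,r1:4,r2:7,r3:Mul1,r4:1,r5:9
  c2: issue MUL r3<-Mul2  regs: r0:9,r1:4,r2:7,r3:Mul2,r4:1,r5:9
  c3: stall  regs: r0:9,r1:4,r2:7,r3:Mul2,r4:1,r5:9
  c4: stall  regs: r0:9,r1:4,r2:7,r3:Mul2,r4:1,r5:9
  c5: CDB Mul1=27; issue MUL r4<-Mul1  regs: r0:9,r1:4,r2:7,r3:Mul2,r4:Mul1,r5:9
  c6: CDB Mul2=49; issue MUL r0<-Mul2  regs: r0:Mul2,r1:4,r2:7,r3:49,r4:Mul1,r5:9
  c7: issue SUB r4<-Add1  regs: r0:Mul2,r1:4,r2:7,r3:49,r4:Add1,r5:9
  c8: stall  regs: r0:Mul2,r1:4,r2:7,r3:49,r4:Add1,r5:9
  c9: stall  regs: r0:Mul2,r1:4,r2:7,r3:49,r4:Add1,r5:9
  c10: CDB Mul1=441; issue MUL r3<-Mul1  regs: r0:Mul2,r1:4,r2:7,r3:Mul1,r4:Add1,r5:9
  c11: CDB Mul2=81  regs: r0:81,r1:4,r2:7,r3:Mul1,r4:Add1,r5:9
  c12: -  regs: r0:81,r1:4,r2:7,r3:Mul1,r4:Add1,r5:9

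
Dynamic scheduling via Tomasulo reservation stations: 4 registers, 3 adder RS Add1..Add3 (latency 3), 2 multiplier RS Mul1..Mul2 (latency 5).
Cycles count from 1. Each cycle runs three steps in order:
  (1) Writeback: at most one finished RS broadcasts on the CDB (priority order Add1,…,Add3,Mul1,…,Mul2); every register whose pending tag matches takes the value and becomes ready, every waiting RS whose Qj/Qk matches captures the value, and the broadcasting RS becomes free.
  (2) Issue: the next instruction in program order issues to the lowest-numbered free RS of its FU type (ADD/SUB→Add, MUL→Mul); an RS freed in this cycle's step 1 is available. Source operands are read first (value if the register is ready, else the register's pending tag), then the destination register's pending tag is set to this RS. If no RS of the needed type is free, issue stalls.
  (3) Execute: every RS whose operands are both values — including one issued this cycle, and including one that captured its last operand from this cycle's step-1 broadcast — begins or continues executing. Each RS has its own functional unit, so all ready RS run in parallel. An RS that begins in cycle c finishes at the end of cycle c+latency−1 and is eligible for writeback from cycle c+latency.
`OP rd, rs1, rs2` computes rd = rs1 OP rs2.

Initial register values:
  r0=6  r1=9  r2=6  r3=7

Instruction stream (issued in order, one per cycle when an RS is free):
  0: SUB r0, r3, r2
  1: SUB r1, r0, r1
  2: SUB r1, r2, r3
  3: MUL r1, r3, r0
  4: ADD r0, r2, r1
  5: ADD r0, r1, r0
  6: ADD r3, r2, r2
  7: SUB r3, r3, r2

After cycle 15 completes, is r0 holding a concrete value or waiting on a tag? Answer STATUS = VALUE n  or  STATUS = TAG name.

STATUS = VALUE 20

c1: issue SUB r0<-Add1 | r0:Add1,r1:9,r2:6,r3:7
c2: issue SUB r1<-Add2 | r0:Add1,r1:Add2,r2:6,r3:7
c3: issue SUB r1<-Add3 | r0:Add1,r1:Add3,r2:6,r3:7
c4: CDB Add1=1; issue MUL r1<-Mul1 | r0:1,r1:Mul1,r2:6,r3:7
c5: issue ADD r0<-Add1 | r0:Add1,r1:Mul1,r2:6,r3:7
c6: CDB Add3=-1; issue ADD r0<-Add3 | r0:Add3,r1:Mul1,r2:6,r3:7
c7: CDB Add2=-8; issue ADD r3<-Add2 | r0:Add3,r1:Mul1,r2:6,r3:Add2
c8: stall | r0:Add3,r1:Mul1,r2:6,r3:Add2
c9: CDB Mul1=7; stall | r0:Add3,r1:7,r2:6,r3:Add2
c10: CDB Add2=12; issue SUB r3<-Add2 | r0:Add3,r1:7,r2:6,r3:Add2
c11: - | r0:Add3,r1:7,r2:6,r3:Add2
c12: CDB Add1=13 | r0:Add3,r1:7,r2:6,r3:Add2
c13: CDB Add2=6 | r0:Add3,r1:7,r2:6,r3:6
c14: - | r0:Add3,r1:7,r2:6,r3:6
c15: CDB Add3=20 | r0:20,r1:7,r2:6,r3:6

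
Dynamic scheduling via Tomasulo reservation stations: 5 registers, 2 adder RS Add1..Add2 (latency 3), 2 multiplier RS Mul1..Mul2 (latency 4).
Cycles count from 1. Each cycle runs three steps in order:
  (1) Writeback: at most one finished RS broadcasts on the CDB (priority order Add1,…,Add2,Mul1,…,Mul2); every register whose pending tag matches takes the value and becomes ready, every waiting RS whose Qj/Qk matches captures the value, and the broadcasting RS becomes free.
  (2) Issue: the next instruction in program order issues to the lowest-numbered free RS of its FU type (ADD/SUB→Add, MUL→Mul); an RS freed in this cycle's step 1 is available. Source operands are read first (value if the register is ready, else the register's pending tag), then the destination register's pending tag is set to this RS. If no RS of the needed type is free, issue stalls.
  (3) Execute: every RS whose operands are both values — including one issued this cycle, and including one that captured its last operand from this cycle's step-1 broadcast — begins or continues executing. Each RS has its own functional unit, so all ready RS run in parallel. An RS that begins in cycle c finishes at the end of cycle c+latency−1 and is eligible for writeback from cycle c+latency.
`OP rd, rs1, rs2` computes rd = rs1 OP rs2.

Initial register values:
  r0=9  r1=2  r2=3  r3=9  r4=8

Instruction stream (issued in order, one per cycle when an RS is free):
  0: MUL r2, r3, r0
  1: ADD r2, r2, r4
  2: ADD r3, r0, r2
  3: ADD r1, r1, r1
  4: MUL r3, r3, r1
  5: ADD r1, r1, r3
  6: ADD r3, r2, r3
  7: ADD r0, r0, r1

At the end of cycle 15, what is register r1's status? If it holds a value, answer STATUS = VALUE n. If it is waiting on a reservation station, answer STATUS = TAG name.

STATUS = TAG Add1

c1: issue MUL r2<-Mul1 | r0:9,r1:2,r2:Mul1,r3:9,r4:8
c2: issue ADD r2<-Add1 | r0:9,r1:2,r2:Add1,r3:9,r4:8
c3: issue ADD r3<-Add2 | r0:9,r1:2,r2:Add1,r3:Add2,r4:8
c4: stall | r0:9,r1:2,r2:Add1,r3:Add2,r4:8
c5: CDB Mul1=81; stall | r0:9,r1:2,r2:Add1,r3:Add2,r4:8
c6: stall | r0:9,r1:2,r2:Add1,r3:Add2,r4:8
c7: stall | r0:9,r1:2,r2:Add1,r3:Add2,r4:8
c8: CDB Add1=89; issue ADD r1<-Add1 | r0:9,r1:Add1,r2:89,r3:Add2,r4:8
c9: issue MUL r3<-Mul1 | r0:9,r1:Add1,r2:89,r3:Mul1,r4:8
c10: stall | r0:9,r1:Add1,r2:89,r3:Mul1,r4:8
c11: CDB Add1=4; issue ADD r1<-Add1 | r0:9,r1:Add1,r2:89,r3:Mul1,r4:8
c12: CDB Add2=98; issue ADD r3<-Add2 | r0:9,r1:Add1,r2:89,r3:Add2,r4:8
c13: stall | r0:9,r1:Add1,r2:89,r3:Add2,r4:8
c14: stall | r0:9,r1:Add1,r2:89,r3:Add2,r4:8
c15: stall | r0:9,r1:Add1,r2:89,r3:Add2,r4:8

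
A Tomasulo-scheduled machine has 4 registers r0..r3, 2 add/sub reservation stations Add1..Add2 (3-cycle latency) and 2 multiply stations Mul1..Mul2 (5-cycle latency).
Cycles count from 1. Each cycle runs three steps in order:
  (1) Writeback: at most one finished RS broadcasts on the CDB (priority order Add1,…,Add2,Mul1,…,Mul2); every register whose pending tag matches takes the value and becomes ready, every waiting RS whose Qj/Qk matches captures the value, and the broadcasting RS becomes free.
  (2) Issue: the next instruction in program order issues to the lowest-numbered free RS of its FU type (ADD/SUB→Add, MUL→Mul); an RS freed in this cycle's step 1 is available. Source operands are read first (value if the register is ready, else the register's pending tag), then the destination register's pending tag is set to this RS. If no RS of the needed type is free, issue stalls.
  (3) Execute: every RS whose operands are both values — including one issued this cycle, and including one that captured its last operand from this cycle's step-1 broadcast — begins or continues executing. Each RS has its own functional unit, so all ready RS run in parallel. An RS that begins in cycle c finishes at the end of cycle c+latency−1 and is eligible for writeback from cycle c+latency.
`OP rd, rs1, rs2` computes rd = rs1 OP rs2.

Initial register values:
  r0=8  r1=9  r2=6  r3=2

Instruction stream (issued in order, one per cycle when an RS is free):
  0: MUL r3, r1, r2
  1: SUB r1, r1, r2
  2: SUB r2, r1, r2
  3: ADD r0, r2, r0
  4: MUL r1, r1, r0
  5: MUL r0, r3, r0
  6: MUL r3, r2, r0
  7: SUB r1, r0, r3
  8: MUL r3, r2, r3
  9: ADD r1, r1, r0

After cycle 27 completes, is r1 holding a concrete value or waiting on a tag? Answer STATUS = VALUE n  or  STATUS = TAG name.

STATUS = TAG Add2

  c1: issue MUL r3<-Mul1  regs: r0:8,r1:9,r2:6,r3:Mul1
  c2: issue SUB r1<-Add1  regs: r0:8,r1:Add1,r2:6,r3:Mul1
  c3: issue SUB r2<-Add2  regs: r0:8,r1:Add1,r2:Add2,r3:Mul1
  c4: stall  regs: r0:8,r1:Add1,r2:Add2,r3:Mul1
  c5: CDB Add1=3; issue ADD r0<-Add1  regs: r0:Add1,r1:3,r2:Add2,r3:Mul1
  c6: CDB Mul1=54; issue MUL r1<-Mul1  regs: r0:Add1,r1:Mul1,r2:Add2,r3:54
  c7: issue MUL r0<-Mul2  regs: r0:Mul2,r1:Mul1,r2:Add2,r3:54
  c8: CDB Add2=-3; stall  regs: r0:Mul2,r1:Mul1,r2:-3,r3:54
  c9: stall  regs: r0:Mul2,r1:Mul1,r2:-3,r3:54
  c10: stall  regs: r0:Mul2,r1:Mul1,r2:-3,r3:54
  c11: CDB Add1=5; stall  regs: r0:Mul2,r1:Mul1,r2:-3,r3:54
  c12: stall  regs: r0:Mul2,r1:Mul1,r2:-3,r3:54
  c13: stall  regs: r0:Mul2,r1:Mul1,r2:-3,r3:54
  c14: stall  regs: r0:Mul2,r1:Mul1,r2:-3,r3:54
  c15: stall  regs: r0:Mul2,r1:Mul1,r2:-3,r3:54
  c16: CDB Mul1=15; issue MUL r3<-Mul1  regs: r0:Mul2,r1:15,r2:-3,r3:Mul1
  c17: CDB Mul2=270; issue SUB r1<-Add1  regs: r0:270,r1:Add1,r2:-3,r3:Mul1
  c18: issue MUL r3<-Mul2  regs: r0:270,r1:Add1,r2:-3,r3:Mul2
  c19: issue ADD r1<-Add2  regs: r0:270,r1:Add2,r2:-3,r3:Mul2
  c20: -  regs: r0:270,r1:Add2,r2:-3,r3:Mul2
  c21: -  regs: r0:270,r1:Add2,r2:-3,r3:Mul2
  c22: CDB Mul1=-810  regs: r0:270,r1:Add2,r2:-3,r3:Mul2
  c23: -  regs: r0:270,r1:Add2,r2:-3,r3:Mul2
  c24: -  regs: r0:270,r1:Add2,r2:-3,r3:Mul2
  c25: CDB Add1=1080  regs: r0:270,r1:Add2,r2:-3,r3:Mul2
  c26: -  regs: r0:270,r1:Add2,r2:-3,r3:Mul2
  c27: CDB Mul2=2430  regs: r0:270,r1:Add2,r2:-3,r3:2430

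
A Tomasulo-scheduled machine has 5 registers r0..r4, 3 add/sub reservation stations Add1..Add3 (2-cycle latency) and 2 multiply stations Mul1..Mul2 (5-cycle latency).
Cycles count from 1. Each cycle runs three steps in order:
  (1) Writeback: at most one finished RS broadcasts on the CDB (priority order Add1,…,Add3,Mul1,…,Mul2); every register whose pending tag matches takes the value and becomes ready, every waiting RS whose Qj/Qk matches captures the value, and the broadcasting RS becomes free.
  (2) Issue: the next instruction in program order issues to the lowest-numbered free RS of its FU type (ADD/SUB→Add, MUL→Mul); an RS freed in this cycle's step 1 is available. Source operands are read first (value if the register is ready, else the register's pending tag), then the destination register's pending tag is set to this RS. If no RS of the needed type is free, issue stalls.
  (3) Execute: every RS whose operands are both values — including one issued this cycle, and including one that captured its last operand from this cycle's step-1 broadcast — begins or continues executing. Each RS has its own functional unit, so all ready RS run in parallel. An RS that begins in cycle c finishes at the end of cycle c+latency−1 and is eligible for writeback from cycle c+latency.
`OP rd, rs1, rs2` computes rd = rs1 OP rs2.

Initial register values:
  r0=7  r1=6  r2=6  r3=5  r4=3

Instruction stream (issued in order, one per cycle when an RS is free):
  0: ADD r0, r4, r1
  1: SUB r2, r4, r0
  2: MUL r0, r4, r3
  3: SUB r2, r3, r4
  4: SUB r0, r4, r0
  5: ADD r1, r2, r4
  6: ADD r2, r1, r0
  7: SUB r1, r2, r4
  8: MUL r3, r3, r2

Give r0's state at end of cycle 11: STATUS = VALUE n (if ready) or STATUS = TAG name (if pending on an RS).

STATUS = VALUE -12

c1: issue ADD r0<-Add1 | r0:Add1,r1:6,r2:6,r3:5,r4:3
c2: issue SUB r2<-Add2 | r0:Add1,r1:6,r2:Add2,r3:5,r4:3
c3: CDB Add1=9; issue MUL r0<-Mul1 | r0:Mul1,r1:6,r2:Add2,r3:5,r4:3
c4: issue SUB r2<-Add1 | r0:Mul1,r1:6,r2:Add1,r3:5,r4:3
c5: CDB Add2=-6; issue SUB r0<-Add2 | r0:Add2,r1:6,r2:Add1,r3:5,r4:3
c6: CDB Add1=2; issue ADD r1<-Add1 | r0:Add2,r1:Add1,r2:2,r3:5,r4:3
c7: issue ADD r2<-Add3 | r0:Add2,r1:Add1,r2:Add3,r3:5,r4:3
c8: CDB Add1=5; issue SUB r1<-Add1 | r0:Add2,r1:Add1,r2:Add3,r3:5,r4:3
c9: CDB Mul1=15; issue MUL r3<-Mul1 | r0:Add2,r1:Add1,r2:Add3,r3:Mul1,r4:3
c10: - | r0:Add2,r1:Add1,r2:Add3,r3:Mul1,r4:3
c11: CDB Add2=-12 | r0:-12,r1:Add1,r2:Add3,r3:Mul1,r4:3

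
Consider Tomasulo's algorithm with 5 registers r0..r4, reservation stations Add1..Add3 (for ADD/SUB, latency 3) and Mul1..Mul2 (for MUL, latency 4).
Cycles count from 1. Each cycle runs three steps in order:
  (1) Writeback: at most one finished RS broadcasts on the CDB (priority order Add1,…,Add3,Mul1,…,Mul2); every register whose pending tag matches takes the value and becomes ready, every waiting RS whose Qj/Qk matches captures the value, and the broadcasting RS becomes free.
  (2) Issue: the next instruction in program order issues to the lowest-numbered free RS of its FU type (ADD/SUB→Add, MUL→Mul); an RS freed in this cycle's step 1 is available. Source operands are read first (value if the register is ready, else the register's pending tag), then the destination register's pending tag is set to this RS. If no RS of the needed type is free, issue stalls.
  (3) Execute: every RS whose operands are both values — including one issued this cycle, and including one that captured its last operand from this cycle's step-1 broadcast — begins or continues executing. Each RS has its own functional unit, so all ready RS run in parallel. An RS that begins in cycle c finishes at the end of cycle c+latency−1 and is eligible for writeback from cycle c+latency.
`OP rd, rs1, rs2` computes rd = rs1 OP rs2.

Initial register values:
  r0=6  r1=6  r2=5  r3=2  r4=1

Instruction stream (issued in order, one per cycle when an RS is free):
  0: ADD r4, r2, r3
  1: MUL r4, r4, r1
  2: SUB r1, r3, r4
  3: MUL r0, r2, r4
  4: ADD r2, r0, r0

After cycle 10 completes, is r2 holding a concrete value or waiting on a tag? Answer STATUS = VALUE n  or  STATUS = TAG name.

STATUS = TAG Add1

  c1: issue ADD r4<-Add1  regs: r0:6,r1:6,r2:5,r3:2,r4:Add1
  c2: issue MUL r4<-Mul1  regs: r0:6,r1:6,r2:5,r3:2,r4:Mul1
  c3: issue SUB r1<-Add2  regs: r0:6,r1:Add2,r2:5,r3:2,r4:Mul1
  c4: CDB Add1=7; issue MUL r0<-Mul2  regs: r0:Mul2,r1:Add2,r2:5,r3:2,r4:Mul1
  c5: issue ADD r2<-Add1  regs: r0:Mul2,r1:Add2,r2:Add1,r3:2,r4:Mul1
  c6: -  regs: r0:Mul2,r1:Add2,r2:Add1,r3:2,r4:Mul1
  c7: -  regs: r0:Mul2,r1:Add2,r2:Add1,r3:2,r4:Mul1
  c8: CDB Mul1=42  regs: r0:Mul2,r1:Add2,r2:Add1,r3:2,r4:42
  c9: -  regs: r0:Mul2,r1:Add2,r2:Add1,r3:2,r4:42
  c10: -  regs: r0:Mul2,r1:Add2,r2:Add1,r3:2,r4:42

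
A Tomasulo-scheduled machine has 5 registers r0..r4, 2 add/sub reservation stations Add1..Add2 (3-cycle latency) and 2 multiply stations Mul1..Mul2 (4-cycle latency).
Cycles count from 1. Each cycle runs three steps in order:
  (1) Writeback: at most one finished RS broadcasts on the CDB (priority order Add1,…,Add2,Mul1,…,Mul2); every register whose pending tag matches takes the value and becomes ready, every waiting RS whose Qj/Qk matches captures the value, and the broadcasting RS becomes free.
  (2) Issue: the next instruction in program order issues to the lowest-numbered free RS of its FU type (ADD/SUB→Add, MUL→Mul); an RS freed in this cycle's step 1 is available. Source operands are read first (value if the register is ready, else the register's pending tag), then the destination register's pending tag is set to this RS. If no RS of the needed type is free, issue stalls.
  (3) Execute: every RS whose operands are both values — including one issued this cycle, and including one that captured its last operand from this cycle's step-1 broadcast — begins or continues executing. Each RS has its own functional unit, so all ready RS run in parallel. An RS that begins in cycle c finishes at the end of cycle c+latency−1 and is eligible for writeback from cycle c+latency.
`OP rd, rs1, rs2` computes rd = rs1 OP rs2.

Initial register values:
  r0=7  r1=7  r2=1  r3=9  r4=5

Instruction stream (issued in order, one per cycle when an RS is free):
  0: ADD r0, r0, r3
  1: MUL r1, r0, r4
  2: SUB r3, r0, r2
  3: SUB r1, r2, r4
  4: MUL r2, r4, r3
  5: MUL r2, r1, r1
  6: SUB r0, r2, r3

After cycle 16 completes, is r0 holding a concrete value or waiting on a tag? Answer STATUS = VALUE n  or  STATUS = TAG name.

  c1: issue ADD r0<-Add1  regs: r0:Add1,r1:7,r2:1,r3:9,r4:5
  c2: issue MUL r1<-Mul1  regs: r0:Add1,r1:Mul1,r2:1,r3:9,r4:5
  c3: issue SUB r3<-Add2  regs: r0:Add1,r1:Mul1,r2:1,r3:Add2,r4:5
  c4: CDB Add1=16; issue SUB r1<-Add1  regs: r0:16,r1:Add1,r2:1,r3:Add2,r4:5
  c5: issue MUL r2<-Mul2  regs: r0:16,r1:Add1,r2:Mul2,r3:Add2,r4:5
  c6: stall  regs: r0:16,r1:Add1,r2:Mul2,r3:Add2,r4:5
  c7: CDB Add1=-4; stall  regs: r0:16,r1:-4,r2:Mul2,r3:Add2,r4:5
  c8: CDB Add2=15; stall  regs: r0:16,r1:-4,r2:Mul2,r3:15,r4:5
  c9: CDB Mul1=80; issue MUL r2<-Mul1  regs: r0:16,r1:-4,r2:Mul1,r3:15,r4:5
  c10: issue SUB r0<-Add1  regs: r0:Add1,r1:-4,r2:Mul1,r3:15,r4:5
  c11: -  regs: r0:Add1,r1:-4,r2:Mul1,r3:15,r4:5
  c12: CDB Mul2=75  regs: r0:Add1,r1:-4,r2:Mul1,r3:15,r4:5
  c13: CDB Mul1=16  regs: r0:Add1,r1:-4,r2:16,r3:15,r4:5
  c14: -  regs: r0:Add1,r1:-4,r2:16,r3:15,r4:5
  c15: -  regs: r0:Add1,r1:-4,r2:16,r3:15,r4:5
  c16: CDB Add1=1  regs: r0:1,r1:-4,r2:16,r3:15,r4:5

STATUS = VALUE 1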